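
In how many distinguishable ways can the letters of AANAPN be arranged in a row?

Letter multiplicities in AANAPN: A×3, N×2, P×1.
So there are 6! / (3!·2!) = 60 distinguishable arrangements.

60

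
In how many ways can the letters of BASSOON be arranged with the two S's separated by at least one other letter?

900

Total arrangements of BASSOON: 7!/(2!·2!) = 1260.
If the two S's are adjacent, glue them into one block, leaving 6 items to arrange: (6)!/(2!) = 360 ways.
Hence 1260 − 360 = 900.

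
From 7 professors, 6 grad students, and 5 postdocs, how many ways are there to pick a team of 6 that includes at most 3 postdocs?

Split by how many postdocs are chosen (0 through 3).
Sum: C(5,0)·C(13,6) + C(5,1)·C(13,5) + C(5,2)·C(13,4) + C(5,3)·C(13,3) = 1716 + 6435 + 7150 + 2860 = 18161.

18161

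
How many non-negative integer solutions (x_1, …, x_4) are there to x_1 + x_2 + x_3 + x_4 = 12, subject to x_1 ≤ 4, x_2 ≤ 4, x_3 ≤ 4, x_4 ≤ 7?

Without the upper bounds there are C(15,3) = 455 ways to split 12 among 4 variables.
Subtract solutions that violate a single cap (substitute x_i' = x_i − (cap_i+1)): x_1 ≥ 5 gives C(10,3) = 120; x_2 ≥ 5 gives C(10,3) = 120; x_3 ≥ 5 gives C(10,3) = 120; x_4 ≥ 8 gives C(7,3) = 35. Together 395.
Add back pairs where two caps are both exceeded: 10 + 10 + 0 + 10 + 0 + 0 = 30.
By inclusion–exclusion the count is 455 − 395 + 30 = 90.

90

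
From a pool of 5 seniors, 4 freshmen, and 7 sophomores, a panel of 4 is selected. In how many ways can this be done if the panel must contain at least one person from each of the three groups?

With no constraint there are C(16,4) = 1820 possible selections.
Selections missing a whole group: no seniors → C(11,4) = 330; no freshmen → C(12,4) = 495; no sophomores → C(9,4) = 126.
Add back selections omitting two groups (i.e. drawn from a single group): C(5,4) + C(4,4) + C(7,4) = 41.
By inclusion–exclusion: 1820 − 951 + 41 = 910.

910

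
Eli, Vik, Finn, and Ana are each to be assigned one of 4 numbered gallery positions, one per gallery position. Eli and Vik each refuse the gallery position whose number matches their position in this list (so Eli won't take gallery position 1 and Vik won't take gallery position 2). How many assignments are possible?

14

Let Aᵢ (for i ∈ {1, 2}) be the placements that put person i in their forbidden gallery position. Any j of these fix j positions, leaving (4−j)! ways to fill the rest, and there are C(2,j) ways to pick which j.
By inclusion–exclusion, the number of valid placements is Σ_{j=0}^{2} (−1)^j C(2,j)·(4−j)!.
Computing: 24 − 12 + 2 = 14.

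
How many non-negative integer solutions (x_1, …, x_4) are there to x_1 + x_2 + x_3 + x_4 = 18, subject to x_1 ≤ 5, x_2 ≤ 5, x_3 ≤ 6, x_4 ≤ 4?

10

Ignoring the caps, the number of non-negative solutions to x_1+…+x_4 = 18 is C(21,3) = 1330.
Subtract solutions that violate a single cap (substitute x_i' = x_i − (cap_i+1)): x_1 ≥ 6 gives C(15,3) = 455; x_2 ≥ 6 gives C(15,3) = 455; x_3 ≥ 7 gives C(14,3) = 364; x_4 ≥ 5 gives C(16,3) = 560. Together 1834.
Add back pairs where two caps are both exceeded: 84 + 56 + 120 + 56 + 120 + 84 = 520.
Subtract triples: 0 + 4 + 1 + 1 = 6.
By inclusion–exclusion the count is 1330 − 1834 + 520 − 6 = 10.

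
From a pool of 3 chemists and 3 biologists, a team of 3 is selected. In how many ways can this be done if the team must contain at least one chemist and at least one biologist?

Unrestricted: C(6,3) = 20 ways to pick any 3 of the 6.
Subtract selections that omit an entire group: no chemists → C(3,3) = 1; no biologists → C(3,3) = 1.
Both groups omitted at once is impossible, so 20 − 2 = 18.

18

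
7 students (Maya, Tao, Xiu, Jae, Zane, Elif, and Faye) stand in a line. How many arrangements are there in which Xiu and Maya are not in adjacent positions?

There are 7! = 5040 arrangements in all. If Xiu and Maya are adjacent, merging them into one block gives 2·(6)! = 1440 arrangements.
So 5040 − 1440 = 3600 arrangements keep them apart.

3600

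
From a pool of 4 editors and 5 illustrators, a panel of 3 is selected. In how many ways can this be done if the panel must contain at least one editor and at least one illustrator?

Total 3-person selections from all 9: C(9,3) = 84.
Selections missing a whole group: no editors → C(5,3) = 10; no illustrators → C(4,3) = 4.
Both groups omitted at once is impossible, so 84 − 14 = 70.

70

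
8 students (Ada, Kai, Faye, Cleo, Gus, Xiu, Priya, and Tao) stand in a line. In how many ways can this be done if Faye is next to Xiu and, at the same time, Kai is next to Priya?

2880

Treat {Faye,Xiu} as one block (2 orders) and {Kai,Priya} as another (2 orders).
That leaves 6 units to arrange: 2 × 2 × 6! = 4 × 720 = 2880.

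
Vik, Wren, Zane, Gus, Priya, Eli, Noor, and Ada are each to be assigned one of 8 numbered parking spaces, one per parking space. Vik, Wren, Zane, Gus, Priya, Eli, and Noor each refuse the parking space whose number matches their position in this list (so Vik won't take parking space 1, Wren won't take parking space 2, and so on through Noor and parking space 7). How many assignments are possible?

16687

Let Aᵢ (for 1 ≤ i ≤ 7) be the placements that put person i in their forbidden parking space. Any j of these fix j positions, leaving (8−j)! ways to fill the rest, and there are C(7,j) ways to pick which j.
By inclusion–exclusion, the number of valid placements is Σ_{j=0}^{7} (−1)^j C(7,j)·(8−j)!.
Computing: 40320 − 35280 + 15120 − 4200 + 840 − 126 + 14 − 1 = 16687.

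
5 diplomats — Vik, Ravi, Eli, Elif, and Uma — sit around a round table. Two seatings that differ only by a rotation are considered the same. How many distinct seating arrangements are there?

24

Seat Vik anywhere (absorbing the rotational symmetry), then permute the other 4: (4)! = 24.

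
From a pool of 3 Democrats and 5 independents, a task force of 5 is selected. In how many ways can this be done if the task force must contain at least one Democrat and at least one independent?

55

With no constraint there are C(8,5) = 56 possible selections.
Subtract selections that omit an entire group: no Democrats → C(5,5) = 1; no independents → C(3,5) = 0.
Both groups omitted at once is impossible, so 56 − 1 = 55.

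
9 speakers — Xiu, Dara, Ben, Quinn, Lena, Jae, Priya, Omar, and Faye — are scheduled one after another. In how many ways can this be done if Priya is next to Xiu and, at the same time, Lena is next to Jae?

20160

Treat {Priya,Xiu} as one block (2 orders) and {Lena,Jae} as another (2 orders).
That leaves 7 units to arrange: 2 × 2 × 7! = 4 × 5040 = 20160.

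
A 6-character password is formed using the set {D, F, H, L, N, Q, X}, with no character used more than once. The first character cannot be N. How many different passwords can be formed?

4320

The first character has 7−1 = 6 choices (anything except N).
The remaining 5 characters are filled from the other 6 symbols without repetition: 6 × 5 × 4 × 3 × 2 = 720.
Total: 6 × 720 = 4320.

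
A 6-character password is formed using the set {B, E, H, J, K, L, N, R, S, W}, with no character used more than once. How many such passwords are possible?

151200

With no repetition, fill the 6 characters in order: 10 choices, then 9, down to 5.
That product is 10 × 9 × 8 × 7 × 6 × 5 = 151200.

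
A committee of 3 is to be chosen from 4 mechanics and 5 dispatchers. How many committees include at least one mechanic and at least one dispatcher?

70

With no constraint there are C(9,3) = 84 possible selections.
Selections missing a whole group: no mechanics → C(5,3) = 10; no dispatchers → C(4,3) = 4.
Both groups omitted at once is impossible, so 84 − 14 = 70.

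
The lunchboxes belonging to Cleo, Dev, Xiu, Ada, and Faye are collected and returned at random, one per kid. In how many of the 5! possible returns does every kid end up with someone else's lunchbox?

44

Count assignments avoiding every fixed point. For any j of the 5 kids fixed to their own lunchbox, the other 5−j can be arranged in (5−j)! ways.
By inclusion–exclusion this is Σ_{j=0}^{5} (−1)^j C(5,j)·(5−j)!.
Computing: 120 − 120 + 60 − 20 + 5 − 1 = 44.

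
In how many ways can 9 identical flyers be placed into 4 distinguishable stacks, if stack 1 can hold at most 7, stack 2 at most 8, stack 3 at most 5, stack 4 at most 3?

Without the upper bounds there are C(12,3) = 220 ways to split 9 among 4 stacks.
Subtract solutions that violate a single cap (substitute x_i' = x_i − (cap_i+1)): x_1 ≥ 8 gives C(4,3) = 4; x_2 ≥ 9 gives C(3,3) = 1; x_3 ≥ 6 gives C(6,3) = 20; x_4 ≥ 4 gives C(8,3) = 56. Together 81.
No two caps can be exceeded simultaneously, so the pair terms are all 0.
By inclusion–exclusion the count is 220 − 81 + 0 = 139.

139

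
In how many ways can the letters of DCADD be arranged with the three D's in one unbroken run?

6

Treat the 3 copies of D as a single block. The multiset to arrange is then {DDD, A, C}, 3 items in all.
All 3 items are distinct, so there are (3)! = 6 arrangements.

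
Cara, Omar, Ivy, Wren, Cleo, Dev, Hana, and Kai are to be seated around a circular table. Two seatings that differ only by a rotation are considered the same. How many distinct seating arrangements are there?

Around a circle, 8 distinct people have 8!/8 = (7)! = 5040 rotationally distinct seatings.

5040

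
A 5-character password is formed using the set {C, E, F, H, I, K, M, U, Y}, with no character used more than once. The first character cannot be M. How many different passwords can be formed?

The first character has 9−1 = 8 choices (anything except M).
The remaining 4 characters are filled from the other 8 symbols without repetition: 8 × 7 × 6 × 5 = 1680.
Total: 8 × 1680 = 13440.

13440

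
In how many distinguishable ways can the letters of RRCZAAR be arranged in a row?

The 7 letters of RRCZAAR have repeats: A appearing twice and R appearing 3 times.
So there are 7! / (3!·2!) = 420 distinguishable arrangements.

420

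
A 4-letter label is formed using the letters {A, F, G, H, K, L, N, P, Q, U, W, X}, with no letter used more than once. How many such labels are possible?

11880

With no repetition, fill the 4 letters in order: 12 choices, then 11, down to 9.
That product is 12 × 11 × 10 × 9 = 11880.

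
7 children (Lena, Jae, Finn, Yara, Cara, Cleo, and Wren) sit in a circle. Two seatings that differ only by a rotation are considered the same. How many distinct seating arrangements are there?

Around a circle, 7 distinct people have 7!/7 = (6)! = 720 rotationally distinct seatings.

720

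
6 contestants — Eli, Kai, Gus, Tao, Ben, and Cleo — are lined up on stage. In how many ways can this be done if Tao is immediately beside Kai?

240

Place the 4 others and the Tao-Kai pair as 5 objects in a line; the pair has 2 internal arrangements.
That gives 2 × 5! = 2 × 120 = 240.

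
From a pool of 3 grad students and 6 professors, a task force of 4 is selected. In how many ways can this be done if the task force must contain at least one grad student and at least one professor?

111

Unrestricted: C(9,4) = 126 ways to pick any 4 of the 9.
Selections missing a whole group: no grad students → C(6,4) = 15; no professors → C(3,4) = 0.
Both groups omitted at once is impossible, so 126 − 15 = 111.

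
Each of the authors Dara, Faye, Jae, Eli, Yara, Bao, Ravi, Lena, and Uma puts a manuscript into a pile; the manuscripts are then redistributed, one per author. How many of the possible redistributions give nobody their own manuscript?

This is the derangement count D_9: permutations of 9 items with no fixed point.
By inclusion–exclusion this is Σ_{j=0}^{9} (−1)^j C(9,j)·(9−j)!.
Computing: 362880 − 362880 + 181440 − 60480 + 15120 − 3024 + 504 − 72 + 9 − 1 = 133496.

133496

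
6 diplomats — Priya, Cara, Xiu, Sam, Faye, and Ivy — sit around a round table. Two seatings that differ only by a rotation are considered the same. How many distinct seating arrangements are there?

Fix one person's seat to break rotational symmetry; the remaining 5 people can be arranged in (5)! = 120 ways.

120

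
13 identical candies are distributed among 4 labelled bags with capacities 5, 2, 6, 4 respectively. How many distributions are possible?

By stars and bars, unrestricted non-negative solutions to x_1+…+x_4 = 13 number C(13+3,3) = 560.
Subtract solutions that violate a single cap (substitute x_i' = x_i − (cap_i+1)): x_1 ≥ 6 gives C(10,3) = 120; x_2 ≥ 3 gives C(13,3) = 286; x_3 ≥ 7 gives C(9,3) = 84; x_4 ≥ 5 gives C(11,3) = 165. Together 655.
Add back pairs where two caps are both exceeded: 35 + 1 + 10 + 20 + 56 + 4 = 126.
By inclusion–exclusion the count is 560 − 655 + 126 = 31.

31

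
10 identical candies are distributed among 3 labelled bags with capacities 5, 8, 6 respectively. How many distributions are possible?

Ignoring the caps, the number of non-negative solutions to x_1+…+x_3 = 10 is C(12,2) = 66.
Subtract solutions that violate a single cap (substitute x_i' = x_i − (cap_i+1)): x_1 ≥ 6 gives C(6,2) = 15; x_2 ≥ 9 gives C(3,2) = 3; x_3 ≥ 7 gives C(5,2) = 10. Together 28.
No two caps can be exceeded simultaneously, so the pair terms are all 0.
By inclusion–exclusion the count is 66 − 28 + 0 = 38.

38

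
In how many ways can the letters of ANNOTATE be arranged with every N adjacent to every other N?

Treat the 2 copies of N as a single block. The multiset to arrange is then {NN, A, A, E, O, T, T}, 7 items in all.
That gives (7)!/(2!·2!) = 1260 arrangements.

1260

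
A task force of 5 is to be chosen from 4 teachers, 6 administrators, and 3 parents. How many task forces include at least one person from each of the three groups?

894

With no constraint there are C(13,5) = 1287 possible selections.
Subtract selections that omit an entire group: no teachers → C(9,5) = 126; no administrators → C(7,5) = 21; no parents → C(10,5) = 252.
Add back selections omitting two groups (i.e. drawn from a single group): C(4,5) + C(6,5) + C(3,5) = 6.
By inclusion–exclusion: 1287 − 399 + 6 = 894.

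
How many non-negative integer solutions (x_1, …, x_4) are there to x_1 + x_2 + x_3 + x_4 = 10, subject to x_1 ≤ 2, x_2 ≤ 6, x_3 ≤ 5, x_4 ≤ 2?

36

By stars and bars, unrestricted non-negative solutions to x_1+…+x_4 = 10 number C(10+3,3) = 286.
Subtract solutions that violate a single cap (substitute x_i' = x_i − (cap_i+1)): x_1 ≥ 3 gives C(10,3) = 120; x_2 ≥ 7 gives C(6,3) = 20; x_3 ≥ 6 gives C(7,3) = 35; x_4 ≥ 3 gives C(10,3) = 120. Together 295.
Add back pairs where two caps are both exceeded: 1 + 4 + 35 + 0 + 1 + 4 = 45.
By inclusion–exclusion the count is 286 − 295 + 45 = 36.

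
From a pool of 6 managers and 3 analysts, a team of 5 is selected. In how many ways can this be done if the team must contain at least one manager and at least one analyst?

Total 5-person selections from all 9: C(9,5) = 126.
Selections missing a whole group: no managers → C(3,5) = 0; no analysts → C(6,5) = 6.
Both groups omitted at once is impossible, so 126 − 6 = 120.

120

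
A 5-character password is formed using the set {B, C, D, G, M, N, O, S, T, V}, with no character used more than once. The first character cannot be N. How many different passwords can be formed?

The first character has 10−1 = 9 choices (anything except N).
The remaining 4 characters are filled from the other 9 symbols without repetition: 9 × 8 × 7 × 6 = 3024.
Total: 9 × 3024 = 27216.

27216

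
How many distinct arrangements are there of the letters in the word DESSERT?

1260

DESSERT has 7 letters with E appearing twice and S appearing twice.
So there are 7! / (2!·2!) = 1260 distinguishable arrangements.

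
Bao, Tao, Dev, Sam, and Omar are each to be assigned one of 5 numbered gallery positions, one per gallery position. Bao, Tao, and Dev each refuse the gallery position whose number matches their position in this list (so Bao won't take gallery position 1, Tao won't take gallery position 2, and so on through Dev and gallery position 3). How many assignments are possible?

Let Aᵢ (for i ∈ {1, 2, 3}) be the placements that put person i in their forbidden gallery position. Any j of these fix j positions, leaving (5−j)! ways to fill the rest, and there are C(3,j) ways to pick which j.
By inclusion–exclusion, the number of valid placements is Σ_{j=0}^{3} (−1)^j C(3,j)·(5−j)!.
Computing: 120 − 72 + 18 − 2 = 64.

64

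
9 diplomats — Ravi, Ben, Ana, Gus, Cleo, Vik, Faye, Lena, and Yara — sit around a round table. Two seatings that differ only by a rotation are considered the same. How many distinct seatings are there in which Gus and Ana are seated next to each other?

10080

Treat {Gus, Ana} as one unit (2 internal orders) and seat the resulting 8 units around the table: (7)! circular arrangements.
So 2 × (7)! = 2 × 5040 = 10080.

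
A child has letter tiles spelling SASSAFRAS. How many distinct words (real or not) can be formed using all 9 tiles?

SASSAFRAS has 9 letters with A appearing 3 times and S appearing 4 times.
The number of distinct arrangements is 9!/(4!·3!) = 362880/144 = 2520.

2520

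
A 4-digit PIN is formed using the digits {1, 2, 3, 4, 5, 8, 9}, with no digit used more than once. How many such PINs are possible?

This is a permutation of 4 out of 7: P(7,4) = 7!/3!.
7 × 6 × 5 × 4 = 840.

840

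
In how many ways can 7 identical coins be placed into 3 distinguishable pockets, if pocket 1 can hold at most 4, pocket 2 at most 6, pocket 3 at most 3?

19

By stars and bars, unrestricted non-negative solutions to x_1+…+x_3 = 7 number C(7+2,2) = 36.
Subtract solutions that violate a single cap (substitute x_i' = x_i − (cap_i+1)): x_1 ≥ 5 gives C(4,2) = 6; x_2 ≥ 7 gives C(2,2) = 1; x_3 ≥ 4 gives C(5,2) = 10. Together 17.
No two caps can be exceeded simultaneously, so the pair terms are all 0.
By inclusion–exclusion the count is 36 − 17 + 0 = 19.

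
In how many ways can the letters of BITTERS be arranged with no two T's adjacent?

Total arrangements of BITTERS: 7!/(2!) = 2520.
Arrangements with the T's together: treat TT as one letter, giving (6)! = 720.
Subtracting, 2520 − 720 = 1800 arrangements keep the T's apart.

1800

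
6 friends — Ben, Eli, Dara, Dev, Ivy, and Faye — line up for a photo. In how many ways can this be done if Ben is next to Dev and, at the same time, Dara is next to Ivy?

Treat {Ben,Dev} as one block (2 orders) and {Dara,Ivy} as another (2 orders).
That leaves 4 units to arrange: 2 × 2 × 4! = 4 × 24 = 96.

96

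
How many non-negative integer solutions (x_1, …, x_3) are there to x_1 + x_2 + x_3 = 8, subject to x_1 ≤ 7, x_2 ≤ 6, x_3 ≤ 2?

20

Without the upper bounds there are C(10,2) = 45 ways to split 8 among 3 variables.
Subtract solutions that violate a single cap (substitute x_i' = x_i − (cap_i+1)): x_1 ≥ 8 gives C(2,2) = 1; x_2 ≥ 7 gives C(3,2) = 3; x_3 ≥ 3 gives C(7,2) = 21. Together 25.
No two caps can be exceeded simultaneously, so the pair terms are all 0.
By inclusion–exclusion the count is 45 − 25 + 0 = 20.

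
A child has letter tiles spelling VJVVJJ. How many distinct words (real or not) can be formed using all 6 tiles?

20

VJVVJJ has 6 letters with J appearing 3 times and V appearing 3 times.
The number of distinct arrangements is 6!/(3!·3!) = 720/36 = 20.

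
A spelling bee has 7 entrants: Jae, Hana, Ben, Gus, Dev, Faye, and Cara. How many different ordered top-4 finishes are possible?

840

This is an ordered selection of 4 from 7: P(7,4).
That gives 7 × 6 × 5 × 4 = 840.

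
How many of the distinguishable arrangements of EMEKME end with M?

Fix M in the last position and arrange the remaining 5 letters.
Those 5 letters have E appearing 3 times, giving (5)!/(3!) = 20.

20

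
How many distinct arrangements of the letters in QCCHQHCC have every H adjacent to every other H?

105

Treat the 2 copies of H as a single block. The multiset to arrange is then {HH, C, C, C, C, Q, Q}, 7 items in all.
That gives (7)!/(4!·2!) = 105 arrangements.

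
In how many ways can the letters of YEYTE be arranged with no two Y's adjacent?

Total arrangements of YEYTE: 5!/(2!·2!) = 30.
Arrangements with the Y's together: treat YY as one letter, giving (4)!/(2!) = 12.
Subtracting, 30 − 12 = 18 arrangements keep the Y's apart.

18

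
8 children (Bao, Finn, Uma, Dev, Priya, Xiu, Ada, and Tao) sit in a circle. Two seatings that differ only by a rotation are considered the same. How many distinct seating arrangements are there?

Seat Bao anywhere (absorbing the rotational symmetry), then permute the other 7: (7)! = 5040.

5040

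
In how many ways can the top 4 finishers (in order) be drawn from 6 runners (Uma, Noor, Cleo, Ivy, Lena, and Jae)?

360

There are 6 choices for 1st place, 5 for 2nd, and so on down to 3 for position 4.
That gives 6 × 5 × 4 × 3 = 360.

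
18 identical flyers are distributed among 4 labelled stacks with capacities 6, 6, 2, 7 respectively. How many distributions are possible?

19

Without the upper bounds there are C(21,3) = 1330 ways to split 18 among 4 stacks.
Subtract solutions that violate a single cap (substitute x_i' = x_i − (cap_i+1)): x_1 ≥ 7 gives C(14,3) = 364; x_2 ≥ 7 gives C(14,3) = 364; x_3 ≥ 3 gives C(18,3) = 816; x_4 ≥ 8 gives C(13,3) = 286. Together 1830.
Add back pairs where two caps are both exceeded: 35 + 165 + 20 + 165 + 20 + 120 = 525.
Subtract triples: 4 + 0 + 1 + 1 = 6.
By inclusion–exclusion the count is 1330 − 1830 + 525 − 6 = 19.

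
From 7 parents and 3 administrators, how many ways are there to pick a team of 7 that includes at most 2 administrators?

Split by how many administrators are chosen (0 through 2).
Sum: C(3,0)·C(7,7) + C(3,1)·C(7,6) + C(3,2)·C(7,5) = 1 + 21 + 63 = 85.

85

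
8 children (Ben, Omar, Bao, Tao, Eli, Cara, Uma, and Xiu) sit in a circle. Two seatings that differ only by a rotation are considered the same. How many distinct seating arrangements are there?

5040

Seat Ben anywhere (absorbing the rotational symmetry), then permute the other 7: (7)! = 5040.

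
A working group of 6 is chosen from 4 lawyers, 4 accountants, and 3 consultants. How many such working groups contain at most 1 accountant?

Split by how many accountants are chosen (0 through 1).
Sum: C(4,0)·C(7,6) + C(4,1)·C(7,5) = 7 + 84 = 91.

91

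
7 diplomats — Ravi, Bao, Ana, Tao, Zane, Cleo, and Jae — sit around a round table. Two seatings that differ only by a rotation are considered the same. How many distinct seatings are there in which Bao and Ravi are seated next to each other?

240

Glue Bao and Ravi into a block (2 internal orders). Seating 6 units around a circle gives (5)! arrangements.
So 2 × (5)! = 2 × 120 = 240.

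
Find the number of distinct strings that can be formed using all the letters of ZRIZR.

Letter multiplicities in ZRIZR: I×1, R×2, Z×2.
So there are 5! / (2!·2!) = 30 distinguishable arrangements.

30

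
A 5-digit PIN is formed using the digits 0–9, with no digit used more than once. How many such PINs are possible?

With no repetition, fill the 5 digits in order: 10 choices, then 9, down to 6.
10 × 9 × 8 × 7 × 6 = 30240.

30240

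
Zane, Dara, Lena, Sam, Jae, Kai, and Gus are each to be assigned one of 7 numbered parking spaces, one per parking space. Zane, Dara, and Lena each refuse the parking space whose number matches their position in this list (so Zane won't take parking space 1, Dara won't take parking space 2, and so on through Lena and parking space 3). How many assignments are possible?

3216

Let Aᵢ (for i ∈ {1, 2, 3}) be the placements that put person i in their forbidden parking space. Any j of these fix j positions, leaving (7−j)! ways to fill the rest, and there are C(3,j) ways to pick which j.
By inclusion–exclusion, the number of valid placements is Σ_{j=0}^{3} (−1)^j C(3,j)·(7−j)!.
Computing: 5040 − 2160 + 360 − 24 = 3216.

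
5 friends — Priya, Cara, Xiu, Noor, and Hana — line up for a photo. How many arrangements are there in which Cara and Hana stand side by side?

48

Treat {Cara, Hana} as a single unit. There are 4 units to order, and the pair itself can be ordered 2 ways.
So the count is 2·(4)! = 48.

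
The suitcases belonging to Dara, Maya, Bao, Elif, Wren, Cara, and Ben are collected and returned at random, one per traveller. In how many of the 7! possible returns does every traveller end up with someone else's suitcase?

1854

This is the derangement count D_7: permutations of 7 items with no fixed point.
By inclusion–exclusion this is Σ_{j=0}^{7} (−1)^j C(7,j)·(7−j)!.
Computing: 5040 − 5040 + 2520 − 840 + 210 − 42 + 7 − 1 = 1854.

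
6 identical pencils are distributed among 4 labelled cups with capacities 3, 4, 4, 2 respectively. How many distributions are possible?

46

Without the upper bounds there are C(9,3) = 84 ways to split 6 among 4 cups.
Subtract solutions that violate a single cap (substitute x_i' = x_i − (cap_i+1)): x_1 ≥ 4 gives C(5,3) = 10; x_2 ≥ 5 gives C(4,3) = 4; x_3 ≥ 5 gives C(4,3) = 4; x_4 ≥ 3 gives C(6,3) = 20. Together 38.
No two caps can be exceeded simultaneously, so the pair terms are all 0.
By inclusion–exclusion the count is 84 − 38 + 0 = 46.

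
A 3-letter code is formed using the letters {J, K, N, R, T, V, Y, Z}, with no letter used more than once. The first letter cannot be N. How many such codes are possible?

294

The first letter has 8−1 = 7 choices (anything except N).
The remaining 2 letters are filled from the other 7 symbols without repetition: 7 × 6 = 42.
Total: 7 × 42 = 294.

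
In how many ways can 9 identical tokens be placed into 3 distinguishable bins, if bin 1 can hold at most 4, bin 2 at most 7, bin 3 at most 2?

Ignoring the caps, the number of non-negative solutions to x_1+…+x_3 = 9 is C(11,2) = 55.
Subtract solutions that violate a single cap (substitute x_i' = x_i − (cap_i+1)): x_1 ≥ 5 gives C(6,2) = 15; x_2 ≥ 8 gives C(3,2) = 3; x_3 ≥ 3 gives C(8,2) = 28. Together 46.
Add back pairs where two caps are both exceeded: 0 + 3 + 0 = 3.
By inclusion–exclusion the count is 55 − 46 + 3 = 12.

12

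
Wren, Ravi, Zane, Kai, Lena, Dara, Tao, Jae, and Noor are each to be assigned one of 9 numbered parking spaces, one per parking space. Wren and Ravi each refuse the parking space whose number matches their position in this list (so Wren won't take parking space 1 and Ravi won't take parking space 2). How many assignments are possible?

Let Aᵢ (for i ∈ {1, 2}) be the placements that put person i in their forbidden parking space. Any j of these fix j positions, leaving (9−j)! ways to fill the rest, and there are C(2,j) ways to pick which j.
By inclusion–exclusion, the number of valid placements is Σ_{j=0}^{2} (−1)^j C(2,j)·(9−j)!.
Computing: 362880 − 80640 + 5040 = 287280.

287280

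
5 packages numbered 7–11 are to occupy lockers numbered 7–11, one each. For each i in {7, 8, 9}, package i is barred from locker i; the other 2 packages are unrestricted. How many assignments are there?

Let Aᵢ (for i ∈ {7, 8, 9}) be the placements that put package i in its forbidden locker. Any j of these fix j positions, leaving (5−j)! ways to fill the rest, and there are C(3,j) ways to pick which j.
By inclusion–exclusion, the number of valid placements is Σ_{j=0}^{3} (−1)^j C(3,j)·(5−j)!.
Computing: 120 − 72 + 18 − 2 = 64.

64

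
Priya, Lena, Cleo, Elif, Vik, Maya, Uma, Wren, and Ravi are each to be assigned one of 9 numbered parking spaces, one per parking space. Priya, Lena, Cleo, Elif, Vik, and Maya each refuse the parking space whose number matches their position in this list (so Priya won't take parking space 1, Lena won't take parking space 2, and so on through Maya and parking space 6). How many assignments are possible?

183822

Let Aᵢ (for 1 ≤ i ≤ 6) be the placements that put person i in their forbidden parking space. Any j of these fix j positions, leaving (9−j)! ways to fill the rest, and there are C(6,j) ways to pick which j.
By inclusion–exclusion, the number of valid placements is Σ_{j=0}^{6} (−1)^j C(6,j)·(9−j)!.
Computing: 362880 − 241920 + 75600 − 14400 + 1800 − 144 + 6 = 183822.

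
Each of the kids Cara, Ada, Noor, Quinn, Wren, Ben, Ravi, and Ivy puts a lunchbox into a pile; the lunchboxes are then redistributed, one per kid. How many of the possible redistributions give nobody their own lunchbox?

Let Aᵢ be the assignments in which kid i gets their own lunchbox. We want the size of the complement of A₁∪…∪A_8.
By inclusion–exclusion this is Σ_{j=0}^{8} (−1)^j C(8,j)·(8−j)!.
Computing: 40320 − 40320 + 20160 − 6720 + 1680 − 336 + 56 − 8 + 1 = 14833.

14833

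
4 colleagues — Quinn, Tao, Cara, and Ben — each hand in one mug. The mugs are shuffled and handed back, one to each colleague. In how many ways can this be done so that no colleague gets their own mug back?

Let Aᵢ be the assignments in which colleague i gets their own mug. We want the size of the complement of A₁∪…∪A_4.
By inclusion–exclusion this is Σ_{j=0}^{4} (−1)^j C(4,j)·(4−j)!.
Computing: 24 − 24 + 12 − 4 + 1 = 9.

9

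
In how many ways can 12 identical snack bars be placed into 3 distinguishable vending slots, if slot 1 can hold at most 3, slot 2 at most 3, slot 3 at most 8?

Ignoring the caps, the number of non-negative solutions to x_1+…+x_3 = 12 is C(14,2) = 91.
Subtract solutions that violate a single cap (substitute x_i' = x_i − (cap_i+1)): x_1 ≥ 4 gives C(10,2) = 45; x_2 ≥ 4 gives C(10,2) = 45; x_3 ≥ 9 gives C(5,2) = 10. Together 100.
Add back pairs where two caps are both exceeded: 15 + 0 + 0 = 15.
By inclusion–exclusion the count is 91 − 100 + 15 = 6.

6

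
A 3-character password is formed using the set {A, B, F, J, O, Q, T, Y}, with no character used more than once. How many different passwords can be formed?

336

With no repetition, fill the 3 characters in order: 8 choices, then 7, down to 6.
8 × 7 × 6 = 336.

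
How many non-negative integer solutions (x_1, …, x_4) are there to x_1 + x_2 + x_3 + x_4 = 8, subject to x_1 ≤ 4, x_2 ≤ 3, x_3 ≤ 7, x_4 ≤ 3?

75

Ignoring the caps, the number of non-negative solutions to x_1+…+x_4 = 8 is C(11,3) = 165.
Subtract solutions that violate a single cap (substitute x_i' = x_i − (cap_i+1)): x_1 ≥ 5 gives C(6,3) = 20; x_2 ≥ 4 gives C(7,3) = 35; x_3 ≥ 8 gives C(3,3) = 1; x_4 ≥ 4 gives C(7,3) = 35. Together 91.
Add back pairs where two caps are both exceeded: 0 + 0 + 0 + 0 + 1 + 0 = 1.
By inclusion–exclusion the count is 165 − 91 + 1 = 75.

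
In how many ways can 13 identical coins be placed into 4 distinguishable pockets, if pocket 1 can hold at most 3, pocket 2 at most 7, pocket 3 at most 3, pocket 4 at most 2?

10

By stars and bars, unrestricted non-negative solutions to x_1+…+x_4 = 13 number C(13+3,3) = 560.
Subtract solutions that violate a single cap (substitute x_i' = x_i − (cap_i+1)): x_1 ≥ 4 gives C(12,3) = 220; x_2 ≥ 8 gives C(8,3) = 56; x_3 ≥ 4 gives C(12,3) = 220; x_4 ≥ 3 gives C(13,3) = 286. Together 782.
Add back pairs where two caps are both exceeded: 4 + 56 + 84 + 4 + 10 + 84 = 242.
Subtract triples: 0 + 0 + 10 + 0 = 10.
By inclusion–exclusion the count is 560 − 782 + 242 − 10 = 10.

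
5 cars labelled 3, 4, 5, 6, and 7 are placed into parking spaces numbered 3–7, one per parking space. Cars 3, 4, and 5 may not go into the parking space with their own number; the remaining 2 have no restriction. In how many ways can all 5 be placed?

Let Aᵢ (for i ∈ {3, 4, 5}) be the placements that put car i in its forbidden parking space. Any j of these fix j positions, leaving (5−j)! ways to fill the rest, and there are C(3,j) ways to pick which j.
By inclusion–exclusion, the number of valid placements is Σ_{j=0}^{3} (−1)^j C(3,j)·(5−j)!.
Computing: 120 − 72 + 18 − 2 = 64.

64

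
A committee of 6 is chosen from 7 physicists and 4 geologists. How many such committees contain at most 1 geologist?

Split by how many geologists are chosen (0 through 1).
Sum: C(4,0)·C(7,6) + C(4,1)·C(7,5) = 7 + 84 = 91.

91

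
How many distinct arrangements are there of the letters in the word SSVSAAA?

Letter multiplicities in SSVSAAA: A×3, S×3, V×1.
Dividing 7! = 5040 by 3!·3! = 36 for the repeated letters gives 140.

140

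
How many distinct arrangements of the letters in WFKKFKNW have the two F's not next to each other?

1260

There are 8!/(3!·2!·2!) = 1680 arrangements of WFKKFKNW in total.
Arrangements with the F's together: treat FF as one letter, giving (7)!/(3!·2!) = 420.
Hence 1680 − 420 = 1260.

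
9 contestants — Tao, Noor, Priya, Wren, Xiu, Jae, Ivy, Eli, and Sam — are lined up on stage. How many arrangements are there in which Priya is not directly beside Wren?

282240

There are 9! = 362880 arrangements in all. If Priya and Wren are adjacent, merging them into one block gives 2·(8)! = 80640 arrangements.
Complementary counting: 362880 − 80640 = 282240.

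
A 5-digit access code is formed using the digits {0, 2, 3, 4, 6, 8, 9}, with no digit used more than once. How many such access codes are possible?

With no repetition, fill the 5 digits in order: 7 choices, then 6, down to 3.
That product is 7 × 6 × 5 × 4 × 3 = 2520.

2520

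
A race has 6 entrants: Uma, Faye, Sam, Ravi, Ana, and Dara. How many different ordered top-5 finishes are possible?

720

This is an ordered selection of 5 from 6: P(6,5).
That gives 6 × 5 × 4 × 3 × 2 = 720.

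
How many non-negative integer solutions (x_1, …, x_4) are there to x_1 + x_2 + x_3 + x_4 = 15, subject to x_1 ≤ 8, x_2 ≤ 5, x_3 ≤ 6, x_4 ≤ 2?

Without the upper bounds there are C(18,3) = 816 ways to split 15 among 4 variables.
Subtract solutions that violate a single cap (substitute x_i' = x_i − (cap_i+1)): x_1 ≥ 9 gives C(9,3) = 84; x_2 ≥ 6 gives C(12,3) = 220; x_3 ≥ 7 gives C(11,3) = 165; x_4 ≥ 3 gives C(15,3) = 455. Together 924.
Add back pairs where two caps are both exceeded: 1 + 0 + 20 + 10 + 84 + 56 = 171.
By inclusion–exclusion the count is 816 − 924 + 171 = 63.

63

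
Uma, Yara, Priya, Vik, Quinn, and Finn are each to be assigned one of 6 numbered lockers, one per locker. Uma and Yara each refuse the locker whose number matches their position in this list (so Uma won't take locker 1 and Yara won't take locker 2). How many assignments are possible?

Let Aᵢ (for i ∈ {1, 2}) be the placements that put person i in their forbidden locker. Any j of these fix j positions, leaving (6−j)! ways to fill the rest, and there are C(2,j) ways to pick which j.
By inclusion–exclusion, the number of valid placements is Σ_{j=0}^{2} (−1)^j C(2,j)·(6−j)!.
Computing: 720 − 240 + 24 = 504.

504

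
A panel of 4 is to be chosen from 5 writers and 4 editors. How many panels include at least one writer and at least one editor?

Unrestricted: C(9,4) = 126 ways to pick any 4 of the 9.
Selections missing a whole group: no writers → C(4,4) = 1; no editors → C(5,4) = 5.
Both groups omitted at once is impossible, so 126 − 6 = 120.

120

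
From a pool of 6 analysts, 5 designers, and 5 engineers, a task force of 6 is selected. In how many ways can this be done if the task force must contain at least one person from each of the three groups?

6875

With no constraint there are C(16,6) = 8008 possible selections.
Selections missing a whole group: no analysts → C(10,6) = 210; no designers → C(11,6) = 462; no engineers → C(11,6) = 462.
Add back selections omitting two groups (i.e. drawn from a single group): C(6,6) + C(5,6) + C(5,6) = 1.
By inclusion–exclusion: 8008 − 1134 + 1 = 6875.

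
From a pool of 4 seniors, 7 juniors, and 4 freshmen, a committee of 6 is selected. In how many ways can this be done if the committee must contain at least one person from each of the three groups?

Unrestricted: C(15,6) = 5005 ways to pick any 6 of the 15.
Subtract selections that omit an entire group: no seniors → C(11,6) = 462; no juniors → C(8,6) = 28; no freshmen → C(11,6) = 462.
Add back selections omitting two groups (i.e. drawn from a single group): C(4,6) + C(7,6) + C(4,6) = 7.
By inclusion–exclusion: 5005 − 952 + 7 = 4060.

4060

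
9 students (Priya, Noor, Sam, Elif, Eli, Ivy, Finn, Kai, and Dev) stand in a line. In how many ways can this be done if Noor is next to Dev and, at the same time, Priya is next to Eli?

Treat {Noor,Dev} as one block (2 orders) and {Priya,Eli} as another (2 orders).
That leaves 7 units to arrange: 2 × 2 × 7! = 4 × 5040 = 20160.

20160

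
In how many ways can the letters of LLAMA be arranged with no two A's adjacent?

18

There are 5!/(2!·2!) = 30 arrangements of LLAMA in total.
If the two A's are adjacent, glue them into one block, leaving 4 items to arrange: (4)!/(2!) = 12 ways.
Hence 30 − 12 = 18.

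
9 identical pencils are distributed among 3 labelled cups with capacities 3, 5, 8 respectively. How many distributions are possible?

23

Without the upper bounds there are C(11,2) = 55 ways to split 9 among 3 cups.
Subtract solutions that violate a single cap (substitute x_i' = x_i − (cap_i+1)): x_1 ≥ 4 gives C(7,2) = 21; x_2 ≥ 6 gives C(5,2) = 10; x_3 ≥ 9 gives C(2,2) = 1. Together 32.
No two caps can be exceeded simultaneously, so the pair terms are all 0.
By inclusion–exclusion the count is 55 − 32 + 0 = 23.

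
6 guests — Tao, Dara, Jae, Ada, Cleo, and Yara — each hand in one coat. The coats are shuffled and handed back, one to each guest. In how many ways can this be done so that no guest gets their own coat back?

265

This is the derangement count D_6: permutations of 6 items with no fixed point.
By inclusion–exclusion this is Σ_{j=0}^{6} (−1)^j C(6,j)·(6−j)!.
Computing: 720 − 720 + 360 − 120 + 30 − 6 + 1 = 265.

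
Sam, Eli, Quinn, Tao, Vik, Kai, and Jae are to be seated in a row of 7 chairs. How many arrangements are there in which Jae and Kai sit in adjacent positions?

Glue Jae and Kai into one block (2 internal orders), leaving 6 units to arrange in a row.
That gives 2 × 6! = 2 × 720 = 1440.

1440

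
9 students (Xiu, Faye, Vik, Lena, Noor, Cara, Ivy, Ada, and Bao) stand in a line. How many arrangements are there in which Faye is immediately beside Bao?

80640

Place the 7 others and the Faye-Bao pair as 8 objects in a line; the pair has 2 internal arrangements.
That gives 2 × 8! = 2 × 40320 = 80640.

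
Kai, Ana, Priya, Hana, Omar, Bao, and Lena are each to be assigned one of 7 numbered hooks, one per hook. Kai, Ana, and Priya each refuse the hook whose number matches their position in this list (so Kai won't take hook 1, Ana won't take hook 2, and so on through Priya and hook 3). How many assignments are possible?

3216

Let Aᵢ (for i ∈ {1, 2, 3}) be the placements that put person i in their forbidden hook. Any j of these fix j positions, leaving (7−j)! ways to fill the rest, and there are C(3,j) ways to pick which j.
By inclusion–exclusion, the number of valid placements is Σ_{j=0}^{3} (−1)^j C(3,j)·(7−j)!.
Computing: 5040 − 2160 + 360 − 24 = 3216.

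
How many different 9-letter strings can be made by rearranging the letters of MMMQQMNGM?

1512

Letter multiplicities in MMMQQMNGM: G×1, M×5, N×1, Q×2.
So there are 9! / (5!·2!) = 1512 distinguishable arrangements.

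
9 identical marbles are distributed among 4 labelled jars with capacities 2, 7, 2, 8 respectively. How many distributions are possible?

Without the upper bounds there are C(12,3) = 220 ways to split 9 among 4 jars.
Subtract solutions that violate a single cap (substitute x_i' = x_i − (cap_i+1)): x_1 ≥ 3 gives C(9,3) = 84; x_2 ≥ 8 gives C(4,3) = 4; x_3 ≥ 3 gives C(9,3) = 84; x_4 ≥ 9 gives C(3,3) = 1. Together 173.
Add back pairs where two caps are both exceeded: 0 + 20 + 0 + 0 + 0 + 0 = 20.
By inclusion–exclusion the count is 220 − 173 + 20 = 67.

67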